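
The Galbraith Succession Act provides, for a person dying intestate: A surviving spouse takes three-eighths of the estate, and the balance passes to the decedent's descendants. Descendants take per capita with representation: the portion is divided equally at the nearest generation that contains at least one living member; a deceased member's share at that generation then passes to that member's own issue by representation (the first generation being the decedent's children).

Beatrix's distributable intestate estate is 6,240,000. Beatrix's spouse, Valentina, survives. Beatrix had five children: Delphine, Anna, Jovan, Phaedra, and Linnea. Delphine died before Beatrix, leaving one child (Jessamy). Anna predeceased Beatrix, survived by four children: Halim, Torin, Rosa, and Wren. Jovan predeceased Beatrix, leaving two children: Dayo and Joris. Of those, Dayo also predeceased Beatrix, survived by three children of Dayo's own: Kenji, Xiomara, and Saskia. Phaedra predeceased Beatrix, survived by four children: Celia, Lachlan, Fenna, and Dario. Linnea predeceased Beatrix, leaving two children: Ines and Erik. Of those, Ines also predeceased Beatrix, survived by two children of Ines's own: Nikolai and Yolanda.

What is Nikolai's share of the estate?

Nikolai receives 150,000.

Valentina takes three-eighths of 6,240,000 = 2,340,000. The remaining 3,900,000 passes to the descendants.
No child survives, so the initial division is made at the grandchildren's generation.
The descendants' portion (3,900,000) is divided into 13 shares of 300,000: Jessamy, Halim, Torin, Rosa, Wren, Joris, Celia, Lachlan, Fenna, Dario, and Erik each take 300,000; Dayo's 300,000 share passes to Dayo's issue; Ines's 300,000 share passes to Ines's issue.
Dayo's share (300,000) is divided into 3 shares of 100,000: Kenji, Xiomara, and Saskia each take 100,000.
Ines's share (300,000) is divided into 2 shares of 150,000: Nikolai and Yolanda each take 150,000.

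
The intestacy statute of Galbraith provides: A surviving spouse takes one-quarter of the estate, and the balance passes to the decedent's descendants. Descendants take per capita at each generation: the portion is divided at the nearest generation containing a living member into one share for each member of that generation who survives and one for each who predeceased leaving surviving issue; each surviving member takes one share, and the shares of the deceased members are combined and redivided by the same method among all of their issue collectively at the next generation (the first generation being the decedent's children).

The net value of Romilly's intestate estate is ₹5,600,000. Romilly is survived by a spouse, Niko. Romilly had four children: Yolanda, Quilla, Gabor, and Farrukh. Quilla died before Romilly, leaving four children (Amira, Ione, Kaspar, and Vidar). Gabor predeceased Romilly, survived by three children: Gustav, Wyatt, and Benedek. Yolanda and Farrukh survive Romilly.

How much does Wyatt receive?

Wyatt receives ₹300,000.

Niko takes one-quarter of ₹5,600,000 = ₹1,400,000. The remaining ₹4,200,000 passes to the descendants.
The descendants' portion (₹4,200,000) is divided at the children's generation into 4 shares of ₹1,050,000. Yolanda and Farrukh each take ₹1,050,000. The 2 shares of the deceased (Quilla and Gabor) are combined into a pool of ₹2,100,000.
That pool (₹2,100,000) is divided at the grandchildren's generation equally among Amira, Ione, Kaspar, Vidar, Gustav, Wyatt, and Benedek: ₹300,000 each.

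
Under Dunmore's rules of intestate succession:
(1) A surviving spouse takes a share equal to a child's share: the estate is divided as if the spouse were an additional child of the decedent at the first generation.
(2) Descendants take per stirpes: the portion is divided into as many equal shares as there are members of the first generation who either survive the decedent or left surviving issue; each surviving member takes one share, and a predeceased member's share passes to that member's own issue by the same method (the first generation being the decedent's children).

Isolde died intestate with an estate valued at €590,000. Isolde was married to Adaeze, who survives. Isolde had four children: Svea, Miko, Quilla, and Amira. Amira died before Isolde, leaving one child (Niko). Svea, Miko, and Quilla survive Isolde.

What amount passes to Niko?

Niko receives €118,000.

The spouse counts as an additional share at the children's level, so there are 5 primary shares of €118,000. Adaeze takes one such share (€118,000).
The children's combined portion (€472,000) is divided into 4 shares of €118,000: Svea, Miko, and Quilla each take €118,000; Amira's €118,000 share passes to Amira's issue.
Amira's share (€118,000) passes entirely to Niko.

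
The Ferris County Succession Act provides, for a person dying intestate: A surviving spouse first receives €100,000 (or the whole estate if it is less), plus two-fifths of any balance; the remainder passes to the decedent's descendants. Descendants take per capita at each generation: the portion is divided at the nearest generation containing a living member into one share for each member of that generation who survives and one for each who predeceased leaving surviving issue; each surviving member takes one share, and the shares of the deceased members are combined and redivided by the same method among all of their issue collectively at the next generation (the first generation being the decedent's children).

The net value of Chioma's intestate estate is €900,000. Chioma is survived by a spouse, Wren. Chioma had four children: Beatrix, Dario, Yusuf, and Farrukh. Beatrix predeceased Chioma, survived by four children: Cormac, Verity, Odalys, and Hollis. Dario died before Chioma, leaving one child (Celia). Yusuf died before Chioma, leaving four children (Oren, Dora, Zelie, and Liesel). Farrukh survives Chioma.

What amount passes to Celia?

Celia receives €40,000.

Wren first takes €100,000, leaving a balance of €800,000. Wren then takes two-fifths of the balance (€320,000), for a total of €420,000. The remaining €480,000 passes to the descendants.
The descendants' portion (€480,000) is divided at the children's generation into 4 shares of €120,000. Farrukh takes €120,000. The 3 shares of the deceased (Beatrix, Dario, and Yusuf) are combined into a pool of €360,000.
That pool (€360,000) is divided at the grandchildren's generation equally among Cormac, Verity, Odalys, Hollis, Celia, Oren, Dora, Zelie, and Liesel: €40,000 each.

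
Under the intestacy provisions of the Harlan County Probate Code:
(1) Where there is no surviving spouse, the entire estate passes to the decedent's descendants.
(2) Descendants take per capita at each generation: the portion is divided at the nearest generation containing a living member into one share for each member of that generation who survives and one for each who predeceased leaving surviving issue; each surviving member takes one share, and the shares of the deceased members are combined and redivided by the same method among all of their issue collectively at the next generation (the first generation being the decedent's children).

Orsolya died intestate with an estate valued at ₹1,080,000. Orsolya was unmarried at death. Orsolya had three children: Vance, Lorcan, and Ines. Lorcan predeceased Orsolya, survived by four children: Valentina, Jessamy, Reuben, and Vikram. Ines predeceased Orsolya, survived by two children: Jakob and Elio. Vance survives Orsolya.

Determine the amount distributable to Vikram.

The entire ₹1,080,000 passes to the descendants.
That amount (₹1,080,000) is divided at the children's generation into 3 shares of ₹360,000. Vance takes ₹360,000. The 2 shares of the deceased (Lorcan and Ines) are combined into a pool of ₹720,000.
That pool (₹720,000) is divided at the grandchildren's generation equally among Valentina, Jessamy, Reuben, Vikram, Jakob, and Elio: ₹120,000 each.

Vikram receives ₹120,000.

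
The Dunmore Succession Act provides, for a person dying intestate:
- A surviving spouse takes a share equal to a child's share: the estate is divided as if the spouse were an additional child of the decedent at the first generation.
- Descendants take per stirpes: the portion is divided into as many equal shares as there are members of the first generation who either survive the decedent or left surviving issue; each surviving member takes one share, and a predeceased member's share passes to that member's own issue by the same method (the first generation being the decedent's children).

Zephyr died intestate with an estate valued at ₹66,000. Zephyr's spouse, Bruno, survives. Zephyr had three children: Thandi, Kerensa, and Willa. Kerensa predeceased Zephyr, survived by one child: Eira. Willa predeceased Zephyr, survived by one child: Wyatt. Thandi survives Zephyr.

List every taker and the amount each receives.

Bruno: ₹16,500; Thandi: ₹16,500; Eira: ₹16,500; Wyatt: ₹16,500

The spouse counts as an additional share at the children's level, so there are 4 primary shares of ₹16,500. Bruno takes one such share (₹16,500).
The children's combined portion (₹49,500) is divided into 3 shares of ₹16,500: Thandi takes ₹16,500; Kerensa's ₹16,500 share passes to Kerensa's issue; Willa's ₹16,500 share passes to Willa's issue.
Kerensa's share (₹16,500) passes entirely to Eira.
Willa's share (₹16,500) passes entirely to Wyatt.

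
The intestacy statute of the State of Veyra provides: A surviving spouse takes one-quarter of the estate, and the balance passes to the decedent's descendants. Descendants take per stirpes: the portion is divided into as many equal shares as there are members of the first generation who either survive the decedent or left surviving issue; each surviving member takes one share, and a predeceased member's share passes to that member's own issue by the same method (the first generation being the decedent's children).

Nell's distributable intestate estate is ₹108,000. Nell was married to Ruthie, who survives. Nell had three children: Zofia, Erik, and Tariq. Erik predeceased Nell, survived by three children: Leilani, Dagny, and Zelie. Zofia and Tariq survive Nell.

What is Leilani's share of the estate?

Leilani receives ₹9,000.

Ruthie takes one-quarter of ₹108,000 = ₹27,000. The remaining ₹81,000 passes to the descendants.
The descendants' portion (₹81,000) is divided into 3 shares of ₹27,000: Zofia and Tariq each take ₹27,000; Erik's ₹27,000 share passes to Erik's issue.
Erik's share (₹27,000) is divided into 3 shares of ₹9,000: Leilani, Dagny, and Zelie each take ₹9,000.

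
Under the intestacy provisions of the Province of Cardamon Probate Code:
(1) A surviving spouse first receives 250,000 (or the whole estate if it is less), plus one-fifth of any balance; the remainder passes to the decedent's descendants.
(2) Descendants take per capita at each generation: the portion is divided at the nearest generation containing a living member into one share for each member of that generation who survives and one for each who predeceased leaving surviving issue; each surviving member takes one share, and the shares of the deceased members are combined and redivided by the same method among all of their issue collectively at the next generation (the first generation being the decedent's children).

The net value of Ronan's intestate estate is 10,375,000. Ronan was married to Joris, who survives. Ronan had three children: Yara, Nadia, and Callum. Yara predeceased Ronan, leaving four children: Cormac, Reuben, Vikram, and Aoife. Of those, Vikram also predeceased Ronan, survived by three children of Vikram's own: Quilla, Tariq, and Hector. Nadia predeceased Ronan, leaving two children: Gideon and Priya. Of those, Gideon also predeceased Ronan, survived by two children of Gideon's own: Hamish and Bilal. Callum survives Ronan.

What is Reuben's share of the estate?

Joris first takes 250,000, leaving a balance of 10,125,000. Joris then takes one-fifth of the balance (2,025,000), for a total of 2,275,000. The remaining 8,100,000 passes to the descendants.
The descendants' portion (8,100,000) is divided at the children's generation into 3 shares of 2,700,000. Callum takes 2,700,000. The 2 shares of the deceased (Yara and Nadia) are combined into a pool of 5,400,000.
That pool (5,400,000) is divided at the grandchildren's generation into 6 shares of 900,000. Cormac, Reuben, Aoife, and Priya each take 900,000. The 2 shares of the deceased (Vikram and Gideon) are combined into a pool of 1,800,000.
That pool (1,800,000) is divided at the great-grandchildren's generation equally among Quilla, Tariq, Hector, Hamish, and Bilal: 360,000 each.

Reuben receives 900,000.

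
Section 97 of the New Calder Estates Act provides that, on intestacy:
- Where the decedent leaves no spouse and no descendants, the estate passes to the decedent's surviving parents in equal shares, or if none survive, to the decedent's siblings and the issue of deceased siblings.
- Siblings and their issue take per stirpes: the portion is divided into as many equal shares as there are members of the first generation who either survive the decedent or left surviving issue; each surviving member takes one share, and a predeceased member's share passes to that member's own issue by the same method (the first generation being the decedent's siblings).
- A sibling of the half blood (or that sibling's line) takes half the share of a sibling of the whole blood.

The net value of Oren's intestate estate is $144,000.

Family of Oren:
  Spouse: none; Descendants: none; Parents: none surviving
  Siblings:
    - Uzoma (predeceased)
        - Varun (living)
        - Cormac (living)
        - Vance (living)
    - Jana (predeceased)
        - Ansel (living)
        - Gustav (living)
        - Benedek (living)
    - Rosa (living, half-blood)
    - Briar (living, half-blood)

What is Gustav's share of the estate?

Gustav receives $16,000.

The entire $144,000 passes to the siblings and their issue.
Counting each half-blood sibling's line as half a unit, there are 3 units in $144,000, so one unit is $48,000. Whole-blood lines (Uzoma and Jana) take $48,000 each; half-blood lines (Rosa and Briar) take $24,000 each.
Uzoma's share ($48,000) is divided into 3 shares of $16,000: Varun, Cormac, and Vance each take $16,000.
Jana's share ($48,000) is divided into 3 shares of $16,000: Ansel, Gustav, and Benedek each take $16,000.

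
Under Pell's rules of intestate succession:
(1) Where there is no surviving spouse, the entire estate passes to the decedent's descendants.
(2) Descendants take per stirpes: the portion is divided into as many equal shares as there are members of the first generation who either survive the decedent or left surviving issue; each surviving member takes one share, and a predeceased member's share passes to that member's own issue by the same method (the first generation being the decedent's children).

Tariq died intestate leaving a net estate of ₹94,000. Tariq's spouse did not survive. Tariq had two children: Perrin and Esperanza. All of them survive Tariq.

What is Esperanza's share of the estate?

Esperanza receives ₹47,000.

The entire ₹94,000 passes to the descendants.
That amount (₹94,000) is divided into 2 shares of ₹47,000: Perrin and Esperanza each take ₹47,000.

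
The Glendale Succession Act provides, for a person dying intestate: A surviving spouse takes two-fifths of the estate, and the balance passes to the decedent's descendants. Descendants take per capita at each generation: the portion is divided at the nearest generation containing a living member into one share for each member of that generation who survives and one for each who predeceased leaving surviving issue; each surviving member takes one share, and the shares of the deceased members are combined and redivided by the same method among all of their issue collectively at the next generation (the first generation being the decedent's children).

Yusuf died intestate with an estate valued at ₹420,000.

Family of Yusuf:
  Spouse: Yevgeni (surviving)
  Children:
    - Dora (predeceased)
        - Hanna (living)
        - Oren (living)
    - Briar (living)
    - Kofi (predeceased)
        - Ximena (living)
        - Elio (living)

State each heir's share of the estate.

Yevgeni takes two-fifths of ₹420,000 = ₹168,000. The remaining ₹252,000 passes to the descendants.
The descendants' portion (₹252,000) is divided at the children's generation into 3 shares of ₹84,000. Briar takes ₹84,000. The 2 shares of the deceased (Dora and Kofi) are combined into a pool of ₹168,000.
That pool (₹168,000) is divided at the grandchildren's generation equally among Hanna, Oren, Ximena, and Elio: ₹42,000 each.

Yevgeni: ₹168,000; Hanna: ₹42,000; Oren: ₹42,000; Briar: ₹84,000; Ximena: ₹42,000; Elio: ₹42,000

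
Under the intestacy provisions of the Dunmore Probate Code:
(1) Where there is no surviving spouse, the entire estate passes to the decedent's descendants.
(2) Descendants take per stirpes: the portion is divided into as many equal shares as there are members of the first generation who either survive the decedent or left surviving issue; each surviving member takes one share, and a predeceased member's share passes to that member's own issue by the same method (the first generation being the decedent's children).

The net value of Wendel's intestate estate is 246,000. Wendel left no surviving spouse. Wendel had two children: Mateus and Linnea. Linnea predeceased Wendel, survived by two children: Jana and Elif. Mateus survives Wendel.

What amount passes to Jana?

The entire 246,000 passes to the descendants.
That amount (246,000) is divided into 2 shares of 123,000: Mateus takes 123,000; Linnea's 123,000 share passes to Linnea's issue.
Linnea's share (123,000) is divided into 2 shares of 61,500: Jana and Elif each take 61,500.

Jana receives 61,500.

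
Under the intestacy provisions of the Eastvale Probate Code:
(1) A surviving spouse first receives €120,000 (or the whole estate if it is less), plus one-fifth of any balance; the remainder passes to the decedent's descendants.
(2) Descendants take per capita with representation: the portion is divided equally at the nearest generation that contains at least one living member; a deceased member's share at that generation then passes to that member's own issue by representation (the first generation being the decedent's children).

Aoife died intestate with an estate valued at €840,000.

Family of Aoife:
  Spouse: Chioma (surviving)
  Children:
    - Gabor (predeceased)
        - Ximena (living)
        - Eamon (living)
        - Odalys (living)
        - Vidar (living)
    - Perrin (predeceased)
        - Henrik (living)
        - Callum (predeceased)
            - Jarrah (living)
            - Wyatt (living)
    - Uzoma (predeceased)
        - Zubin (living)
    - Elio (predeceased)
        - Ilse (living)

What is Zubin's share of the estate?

Chioma first takes €120,000, leaving a balance of €720,000. Chioma then takes one-fifth of the balance (€144,000), for a total of €264,000. The remaining €576,000 passes to the descendants.
No child survives, so the initial division is made at the grandchildren's generation.
The descendants' portion (€576,000) is divided into 8 shares of €72,000: Ximena, Eamon, Odalys, Vidar, Henrik, Zubin, and Ilse each take €72,000; Callum's €72,000 share passes to Callum's issue.
Callum's share (€72,000) is divided into 2 shares of €36,000: Jarrah and Wyatt each take €36,000.

Zubin receives €72,000.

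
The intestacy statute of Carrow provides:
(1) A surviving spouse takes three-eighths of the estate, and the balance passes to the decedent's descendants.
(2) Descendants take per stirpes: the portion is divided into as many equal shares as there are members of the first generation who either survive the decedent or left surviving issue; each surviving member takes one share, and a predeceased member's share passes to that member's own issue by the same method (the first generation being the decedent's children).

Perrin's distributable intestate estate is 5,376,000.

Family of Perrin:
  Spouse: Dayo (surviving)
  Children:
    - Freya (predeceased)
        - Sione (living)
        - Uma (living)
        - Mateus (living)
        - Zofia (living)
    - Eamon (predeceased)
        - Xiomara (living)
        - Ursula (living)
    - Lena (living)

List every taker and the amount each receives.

Dayo: 2,016,000; Sione: 280,000; Uma: 280,000; Mateus: 280,000; Zofia: 280,000; Xiomara: 560,000; Ursula: 560,000; Lena: 1,120,000

Dayo takes three-eighths of 5,376,000 = 2,016,000. The remaining 3,360,000 passes to the descendants.
The descendants' portion (3,360,000) is divided into 3 shares of 1,120,000: Lena takes 1,120,000; Freya's 1,120,000 share passes to Freya's issue; Eamon's 1,120,000 share passes to Eamon's issue.
Freya's share (1,120,000) is divided into 4 shares of 280,000: Sione, Uma, Mateus, and Zofia each take 280,000.
Eamon's share (1,120,000) is divided into 2 shares of 560,000: Xiomara and Ursula each take 560,000.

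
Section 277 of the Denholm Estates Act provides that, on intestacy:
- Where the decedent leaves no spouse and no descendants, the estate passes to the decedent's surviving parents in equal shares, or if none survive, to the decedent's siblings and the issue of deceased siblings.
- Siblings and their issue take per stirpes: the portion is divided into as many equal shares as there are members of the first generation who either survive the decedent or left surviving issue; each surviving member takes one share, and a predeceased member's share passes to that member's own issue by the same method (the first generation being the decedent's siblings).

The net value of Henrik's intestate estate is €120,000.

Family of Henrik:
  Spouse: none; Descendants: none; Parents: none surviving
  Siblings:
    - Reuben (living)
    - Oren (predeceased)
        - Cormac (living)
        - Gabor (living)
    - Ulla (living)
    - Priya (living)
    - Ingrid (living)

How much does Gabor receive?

The entire €120,000 passes to the siblings and their issue.
That amount (€120,000) is divided into 5 shares of €24,000: Reuben, Ulla, Priya, and Ingrid each take €24,000; Oren's €24,000 share passes to Oren's issue.
Oren's share (€24,000) is divided into 2 shares of €12,000: Cormac and Gabor each take €12,000.

Gabor receives €12,000.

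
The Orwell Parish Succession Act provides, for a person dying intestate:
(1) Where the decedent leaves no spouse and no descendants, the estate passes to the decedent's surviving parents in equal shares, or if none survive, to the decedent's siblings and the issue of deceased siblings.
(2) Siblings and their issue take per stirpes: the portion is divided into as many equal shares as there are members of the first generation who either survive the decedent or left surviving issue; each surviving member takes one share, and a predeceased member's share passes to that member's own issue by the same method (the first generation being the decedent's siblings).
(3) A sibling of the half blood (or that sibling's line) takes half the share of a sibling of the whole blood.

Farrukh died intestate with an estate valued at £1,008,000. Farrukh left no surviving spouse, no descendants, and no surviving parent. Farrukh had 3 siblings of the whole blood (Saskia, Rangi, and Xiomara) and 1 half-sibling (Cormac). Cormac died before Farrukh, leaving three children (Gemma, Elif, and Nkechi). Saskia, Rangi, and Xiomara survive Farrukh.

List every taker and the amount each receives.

Saskia: £288,000; Rangi: £288,000; Xiomara: £288,000; Gemma: £48,000; Elif: £48,000; Nkechi: £48,000

The entire £1,008,000 passes to the siblings and their issue.
Counting each half-blood sibling's line as half a unit, there are 7/2 units in £1,008,000, so one unit is £288,000. Whole-blood lines (Saskia, Rangi, and Xiomara) take £288,000 each; half-blood lines (Cormac) take £144,000 each.
Cormac's share (£144,000) is divided into 3 shares of £48,000: Gemma, Elif, and Nkechi each take £48,000.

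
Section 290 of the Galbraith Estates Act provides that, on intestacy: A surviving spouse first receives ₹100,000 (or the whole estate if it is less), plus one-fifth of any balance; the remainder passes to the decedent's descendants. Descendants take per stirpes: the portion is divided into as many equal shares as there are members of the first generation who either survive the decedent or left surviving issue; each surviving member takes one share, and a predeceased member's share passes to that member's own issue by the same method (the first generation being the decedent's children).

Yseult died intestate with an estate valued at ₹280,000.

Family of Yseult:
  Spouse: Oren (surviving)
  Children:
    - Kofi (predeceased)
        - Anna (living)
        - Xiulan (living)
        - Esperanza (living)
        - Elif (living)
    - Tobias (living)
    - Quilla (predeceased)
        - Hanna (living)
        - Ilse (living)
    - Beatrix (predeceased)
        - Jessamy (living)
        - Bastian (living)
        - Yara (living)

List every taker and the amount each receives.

Oren: ₹136,000; Anna: ₹9,000; Xiulan: ₹9,000; Esperanza: ₹9,000; Elif: ₹9,000; Tobias: ₹36,000; Hanna: ₹18,000; Ilse: ₹18,000; Jessamy: ₹12,000; Bastian: ₹12,000; Yara: ₹12,000

Oren first takes ₹100,000, leaving a balance of ₹180,000. Oren then takes one-fifth of the balance (₹36,000), for a total of ₹136,000. The remaining ₹144,000 passes to the descendants.
The descendants' portion (₹144,000) is divided into 4 shares of ₹36,000: Tobias takes ₹36,000; Kofi's ₹36,000 share passes to Kofi's issue; Quilla's ₹36,000 share passes to Quilla's issue; Beatrix's ₹36,000 share passes to Beatrix's issue.
Kofi's share (₹36,000) is divided into 4 shares of ₹9,000: Anna, Xiulan, Esperanza, and Elif each take ₹9,000.
Quilla's share (₹36,000) is divided into 2 shares of ₹18,000: Hanna and Ilse each take ₹18,000.
Beatrix's share (₹36,000) is divided into 3 shares of ₹12,000: Jessamy, Bastian, and Yara each take ₹12,000.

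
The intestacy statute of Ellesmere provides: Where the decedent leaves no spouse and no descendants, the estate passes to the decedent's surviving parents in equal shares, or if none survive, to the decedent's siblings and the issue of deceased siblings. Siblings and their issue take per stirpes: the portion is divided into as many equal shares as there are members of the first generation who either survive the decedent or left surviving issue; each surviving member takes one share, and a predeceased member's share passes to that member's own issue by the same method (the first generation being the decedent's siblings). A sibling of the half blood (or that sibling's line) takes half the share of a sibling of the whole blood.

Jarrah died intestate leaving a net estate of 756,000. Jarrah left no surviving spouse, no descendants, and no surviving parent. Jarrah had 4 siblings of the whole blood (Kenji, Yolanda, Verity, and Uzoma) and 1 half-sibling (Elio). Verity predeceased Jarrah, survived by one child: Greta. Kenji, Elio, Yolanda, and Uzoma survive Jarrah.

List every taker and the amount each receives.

Kenji: 168,000; Elio: 84,000; Yolanda: 168,000; Greta: 168,000; Uzoma: 168,000

The entire 756,000 passes to the siblings and their issue.
Counting each half-blood sibling's line as half a unit, there are 9/2 units in 756,000, so one unit is 168,000. Whole-blood lines (Kenji, Yolanda, Verity, and Uzoma) take 168,000 each; half-blood lines (Elio) take 84,000 each.
Verity's share (168,000) passes entirely to Greta.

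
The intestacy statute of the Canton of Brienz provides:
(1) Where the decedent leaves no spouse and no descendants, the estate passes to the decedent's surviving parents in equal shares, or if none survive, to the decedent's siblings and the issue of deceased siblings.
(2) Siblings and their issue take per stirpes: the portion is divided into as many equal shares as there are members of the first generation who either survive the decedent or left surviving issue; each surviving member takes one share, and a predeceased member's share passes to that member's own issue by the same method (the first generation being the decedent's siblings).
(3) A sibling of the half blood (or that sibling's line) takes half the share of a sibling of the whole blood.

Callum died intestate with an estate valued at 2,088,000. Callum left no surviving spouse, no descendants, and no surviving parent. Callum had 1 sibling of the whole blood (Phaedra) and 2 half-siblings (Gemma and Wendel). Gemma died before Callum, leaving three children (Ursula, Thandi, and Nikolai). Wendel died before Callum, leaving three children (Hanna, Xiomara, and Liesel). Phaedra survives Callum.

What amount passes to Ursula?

The entire 2,088,000 passes to the siblings and their issue.
Counting each half-blood sibling's line as half a unit, there are 2 units in 2,088,000, so one unit is 1,044,000. Whole-blood lines (Phaedra) take 1,044,000 each; half-blood lines (Gemma and Wendel) take 522,000 each.
Gemma's share (522,000) is divided into 3 shares of 174,000: Ursula, Thandi, and Nikolai each take 174,000.
Wendel's share (522,000) is divided into 3 shares of 174,000: Hanna, Xiomara, and Liesel each take 174,000.

Ursula receives 174,000.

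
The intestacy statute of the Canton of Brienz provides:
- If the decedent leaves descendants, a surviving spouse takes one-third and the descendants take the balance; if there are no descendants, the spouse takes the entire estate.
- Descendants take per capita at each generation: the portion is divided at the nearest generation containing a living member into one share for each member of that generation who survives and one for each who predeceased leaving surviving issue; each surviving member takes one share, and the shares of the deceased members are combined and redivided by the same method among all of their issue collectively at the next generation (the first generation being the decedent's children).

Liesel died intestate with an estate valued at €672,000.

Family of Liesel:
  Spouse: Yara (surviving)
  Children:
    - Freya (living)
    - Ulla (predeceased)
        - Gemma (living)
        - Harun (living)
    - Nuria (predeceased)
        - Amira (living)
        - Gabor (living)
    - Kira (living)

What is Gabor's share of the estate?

Yara takes one-third of €672,000 = €224,000. The remaining €448,000 passes to the descendants.
The descendants' portion (€448,000) is divided at the children's generation into 4 shares of €112,000. Freya and Kira each take €112,000. The 2 shares of the deceased (Ulla and Nuria) are combined into a pool of €224,000.
That pool (€224,000) is divided at the grandchildren's generation equally among Gemma, Harun, Amira, and Gabor: €56,000 each.

Gabor receives €56,000.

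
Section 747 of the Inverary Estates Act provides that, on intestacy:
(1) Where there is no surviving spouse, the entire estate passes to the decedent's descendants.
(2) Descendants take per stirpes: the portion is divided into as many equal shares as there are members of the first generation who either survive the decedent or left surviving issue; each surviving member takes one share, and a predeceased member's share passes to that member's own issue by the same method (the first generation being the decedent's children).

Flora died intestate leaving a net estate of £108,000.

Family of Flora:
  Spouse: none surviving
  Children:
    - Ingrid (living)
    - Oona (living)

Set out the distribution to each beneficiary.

Ingrid: £54,000; Oona: £54,000

The entire £108,000 passes to the descendants.
That amount (£108,000) is divided into 2 shares of £54,000: Ingrid and Oona each take £54,000.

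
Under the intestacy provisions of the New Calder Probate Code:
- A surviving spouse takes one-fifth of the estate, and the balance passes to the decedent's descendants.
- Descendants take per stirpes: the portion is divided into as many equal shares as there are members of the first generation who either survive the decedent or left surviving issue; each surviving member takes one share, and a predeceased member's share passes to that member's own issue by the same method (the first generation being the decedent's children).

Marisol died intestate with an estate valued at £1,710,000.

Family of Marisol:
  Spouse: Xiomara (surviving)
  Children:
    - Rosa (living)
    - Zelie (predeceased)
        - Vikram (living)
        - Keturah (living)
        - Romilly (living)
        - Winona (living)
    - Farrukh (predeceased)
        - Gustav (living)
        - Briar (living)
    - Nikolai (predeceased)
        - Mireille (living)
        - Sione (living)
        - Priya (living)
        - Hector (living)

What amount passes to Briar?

Briar receives £171,000.

Xiomara takes one-fifth of £1,710,000 = £342,000. The remaining £1,368,000 passes to the descendants.
The descendants' portion (£1,368,000) is divided into 4 shares of £342,000: Rosa takes £342,000; Zelie's £342,000 share passes to Zelie's issue; Farrukh's £342,000 share passes to Farrukh's issue; Nikolai's £342,000 share passes to Nikolai's issue.
Zelie's share (£342,000) is divided into 4 shares of £85,500: Vikram, Keturah, Romilly, and Winona each take £85,500.
Farrukh's share (£342,000) is divided into 2 shares of £171,000: Gustav and Briar each take £171,000.
Nikolai's share (£342,000) is divided into 4 shares of £85,500: Mireille, Sione, Priya, and Hector each take £85,500.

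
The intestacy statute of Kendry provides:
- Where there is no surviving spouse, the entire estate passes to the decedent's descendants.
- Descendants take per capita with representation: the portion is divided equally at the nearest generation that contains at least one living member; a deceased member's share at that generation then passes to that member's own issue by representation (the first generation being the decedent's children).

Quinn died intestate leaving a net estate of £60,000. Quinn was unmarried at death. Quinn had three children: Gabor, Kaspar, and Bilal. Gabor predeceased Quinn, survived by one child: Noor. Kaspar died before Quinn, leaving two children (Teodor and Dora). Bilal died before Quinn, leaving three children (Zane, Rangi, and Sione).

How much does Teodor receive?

Teodor receives £10,000.

The entire £60,000 passes to the descendants.
No child survives, so the initial division is made at the grandchildren's generation.
That amount (£60,000) is divided into 6 shares of £10,000: Noor, Teodor, Dora, Zane, Rangi, and Sione each take £10,000.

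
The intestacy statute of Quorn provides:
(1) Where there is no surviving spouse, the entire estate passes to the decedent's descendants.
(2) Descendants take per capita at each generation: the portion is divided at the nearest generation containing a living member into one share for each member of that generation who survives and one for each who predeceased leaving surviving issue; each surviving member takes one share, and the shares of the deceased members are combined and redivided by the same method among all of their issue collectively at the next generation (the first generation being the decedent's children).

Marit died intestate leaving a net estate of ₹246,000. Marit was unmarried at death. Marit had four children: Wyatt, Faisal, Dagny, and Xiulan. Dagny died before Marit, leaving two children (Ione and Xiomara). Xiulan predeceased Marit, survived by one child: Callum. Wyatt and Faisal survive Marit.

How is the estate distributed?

The entire ₹246,000 passes to the descendants.
That amount (₹246,000) is divided at the children's generation into 4 shares of ₹61,500. Wyatt and Faisal each take ₹61,500. The 2 shares of the deceased (Dagny and Xiulan) are combined into a pool of ₹123,000.
That pool (₹123,000) is divided at the grandchildren's generation equally among Ione, Xiomara, and Callum: ₹41,000 each.

Wyatt: ₹61,500; Faisal: ₹61,500; Ione: ₹41,000; Xiomara: ₹41,000; Callum: ₹41,000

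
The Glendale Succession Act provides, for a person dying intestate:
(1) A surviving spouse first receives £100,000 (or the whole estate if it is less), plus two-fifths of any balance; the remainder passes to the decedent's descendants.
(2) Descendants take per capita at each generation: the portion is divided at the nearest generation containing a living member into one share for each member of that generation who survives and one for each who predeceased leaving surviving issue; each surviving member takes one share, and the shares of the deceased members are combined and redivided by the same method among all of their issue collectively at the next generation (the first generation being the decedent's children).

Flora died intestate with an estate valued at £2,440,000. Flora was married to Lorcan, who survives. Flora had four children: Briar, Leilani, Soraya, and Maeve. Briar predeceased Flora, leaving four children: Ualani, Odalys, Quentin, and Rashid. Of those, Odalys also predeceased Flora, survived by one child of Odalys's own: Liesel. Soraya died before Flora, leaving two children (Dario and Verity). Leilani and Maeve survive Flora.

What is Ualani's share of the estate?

Lorcan first takes £100,000, leaving a balance of £2,340,000. Lorcan then takes two-fifths of the balance (£936,000), for a total of £1,036,000. The remaining £1,404,000 passes to the descendants.
The descendants' portion (£1,404,000) is divided at the children's generation into 4 shares of £351,000. Leilani and Maeve each take £351,000. The 2 shares of the deceased (Briar and Soraya) are combined into a pool of £702,000.
That pool (£702,000) is divided at the grandchildren's generation into 6 shares of £117,000. Ualani, Quentin, Rashid, Dario, and Verity each take £117,000. The remaining share for the deceased Odalys (£117,000) is carried to the next generation.
That pool (£117,000) passes entirely to Liesel, the sole taker at the great-grandchildren's generation.

Ualani receives £117,000.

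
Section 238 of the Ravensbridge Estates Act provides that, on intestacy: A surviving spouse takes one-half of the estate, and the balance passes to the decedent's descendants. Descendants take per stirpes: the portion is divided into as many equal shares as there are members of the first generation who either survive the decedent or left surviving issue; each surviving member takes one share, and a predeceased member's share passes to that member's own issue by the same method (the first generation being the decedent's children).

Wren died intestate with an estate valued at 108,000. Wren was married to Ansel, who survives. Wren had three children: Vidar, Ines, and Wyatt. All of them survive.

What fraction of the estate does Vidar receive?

Ansel takes one-half of 108,000 = 54,000. The remaining 54,000 passes to the descendants.
The descendants' portion (54,000) is divided into 3 shares of 18,000: Vidar, Ines, and Wyatt each take 18,000.

Vidar receives 1/6 of the estate.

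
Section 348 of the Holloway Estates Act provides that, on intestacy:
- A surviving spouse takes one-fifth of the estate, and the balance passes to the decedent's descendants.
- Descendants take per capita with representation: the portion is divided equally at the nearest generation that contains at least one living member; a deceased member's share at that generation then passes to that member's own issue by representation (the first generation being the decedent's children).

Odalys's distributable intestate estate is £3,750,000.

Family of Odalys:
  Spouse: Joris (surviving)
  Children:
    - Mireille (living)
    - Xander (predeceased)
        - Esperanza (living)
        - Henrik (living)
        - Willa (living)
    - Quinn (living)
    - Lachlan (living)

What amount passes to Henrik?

Henrik receives £250,000.

Joris takes one-fifth of £3,750,000 = £750,000. The remaining £3,000,000 passes to the descendants.
The descendants' portion (£3,000,000) is divided into 4 shares of £750,000: Mireille, Quinn, and Lachlan each take £750,000; Xander's £750,000 share passes to Xander's issue.
Xander's share (£750,000) is divided into 3 shares of £250,000: Esperanza, Henrik, and Willa each take £250,000.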